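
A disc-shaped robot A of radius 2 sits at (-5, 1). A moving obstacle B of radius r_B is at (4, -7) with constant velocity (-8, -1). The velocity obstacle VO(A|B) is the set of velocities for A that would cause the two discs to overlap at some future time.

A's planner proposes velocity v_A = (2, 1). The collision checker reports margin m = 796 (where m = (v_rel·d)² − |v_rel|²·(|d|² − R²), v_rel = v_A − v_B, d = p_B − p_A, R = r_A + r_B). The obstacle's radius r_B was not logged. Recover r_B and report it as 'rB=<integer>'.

m = 796
d = (9, -8);  v_rel = (10, 2),  |v_rel|² = 104
v_rel×d = (10)·(-8) − (2)·(9) = -98
since m = R²·104 − (-98)²:  R² = (9604 + 796) / 104 = 100
R = √100 = 10  ⇒  r_B = 10 − 2 = 8

rB=8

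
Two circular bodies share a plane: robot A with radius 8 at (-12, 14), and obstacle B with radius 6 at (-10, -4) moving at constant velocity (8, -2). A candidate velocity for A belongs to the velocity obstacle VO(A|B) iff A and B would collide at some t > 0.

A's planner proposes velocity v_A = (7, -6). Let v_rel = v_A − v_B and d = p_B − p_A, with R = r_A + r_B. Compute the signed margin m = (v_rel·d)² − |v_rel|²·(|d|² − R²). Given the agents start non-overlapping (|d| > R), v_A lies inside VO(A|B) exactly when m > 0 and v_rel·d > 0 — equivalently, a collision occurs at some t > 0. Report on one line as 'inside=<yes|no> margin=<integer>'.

d = (2, -18),  |d|² = 328;  R = 8+6 = 14,  c = 328−14² = 132
v_rel = (-1, -4),  |v_rel|² = 17;  v_rel·d = (-1)·(2) + (-4)·(-18) = 70
17·t² − 140·t + 132 = 0  ⇒  m = 70² − 17·132 = 2656
m = 2656 > 0,  v_rel·d = 70 > 0  ⇒  inside

inside=yes margin=2656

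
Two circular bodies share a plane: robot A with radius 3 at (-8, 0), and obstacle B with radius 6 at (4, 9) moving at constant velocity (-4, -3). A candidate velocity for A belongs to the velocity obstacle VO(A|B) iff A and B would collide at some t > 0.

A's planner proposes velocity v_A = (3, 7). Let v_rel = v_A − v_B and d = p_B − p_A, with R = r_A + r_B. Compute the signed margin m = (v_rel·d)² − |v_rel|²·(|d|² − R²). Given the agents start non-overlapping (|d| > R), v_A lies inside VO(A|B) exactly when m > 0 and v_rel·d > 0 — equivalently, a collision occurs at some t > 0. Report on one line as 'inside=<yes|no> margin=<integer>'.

d = (12, 9),  |d|² = 225;  R = 3+6 = 9,  c = 225−9² = 144
v_rel = (7, 10),  |v_rel|² = 149;  v_rel·d = (7)·(12) + (10)·(9) = 174
149·t² − 348·t + 144 = 0  ⇒  m = 174² − 149·144 = 8820
m = 8820 > 0,  v_rel·d = 174 > 0  ⇒  inside

inside=yes margin=8820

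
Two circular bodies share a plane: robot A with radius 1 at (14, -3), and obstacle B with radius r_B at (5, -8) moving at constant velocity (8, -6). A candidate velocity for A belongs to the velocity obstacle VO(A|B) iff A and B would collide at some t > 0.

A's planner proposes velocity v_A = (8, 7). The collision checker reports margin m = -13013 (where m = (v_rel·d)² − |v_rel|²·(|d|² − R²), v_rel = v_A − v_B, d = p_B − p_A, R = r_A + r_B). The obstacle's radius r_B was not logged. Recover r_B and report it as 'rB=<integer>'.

m = -13013
d = (-9, -5);  v_rel = (0, 13),  |v_rel|² = 169
v_rel×d = (0)·(-5) − (13)·(-9) = 117
since m = R²·169 − 117²:  R² = (13689 + -13013) / 169 = 4
R = √4 = 2  ⇒  r_B = 2 − 1 = 1

rB=1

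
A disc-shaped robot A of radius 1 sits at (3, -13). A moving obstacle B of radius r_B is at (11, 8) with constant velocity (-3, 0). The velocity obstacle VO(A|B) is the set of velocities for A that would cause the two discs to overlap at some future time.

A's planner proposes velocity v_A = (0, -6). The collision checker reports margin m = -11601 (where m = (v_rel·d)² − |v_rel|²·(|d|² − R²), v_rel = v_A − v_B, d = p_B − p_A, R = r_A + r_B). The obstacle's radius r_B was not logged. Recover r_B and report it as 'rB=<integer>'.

m = -11601
d = (8, 21);  v_rel = (3, -6),  |v_rel|² = 45
v_rel×d = (3)·(21) − (-6)·(8) = 111
since m = R²·45 − 111²:  R² = (12321 + -11601) / 45 = 16
R = √16 = 4  ⇒  r_B = 4 − 1 = 3

rB=3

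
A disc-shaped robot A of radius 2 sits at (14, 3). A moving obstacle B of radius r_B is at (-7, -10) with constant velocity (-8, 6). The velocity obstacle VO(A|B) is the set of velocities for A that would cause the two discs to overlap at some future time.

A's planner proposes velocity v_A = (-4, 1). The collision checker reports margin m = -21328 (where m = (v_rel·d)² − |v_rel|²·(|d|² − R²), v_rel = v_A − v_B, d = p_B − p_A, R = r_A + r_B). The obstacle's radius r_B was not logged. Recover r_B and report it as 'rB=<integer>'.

m = -21328
d = (-21, -13);  v_rel = (4, -5),  |v_rel|² = 41
v_rel×d = (4)·(-13) − (-5)·(-21) = -157
since m = R²·41 − (-157)²:  R² = (24649 + -21328) / 41 = 81
R = √81 = 9  ⇒  r_B = 9 − 2 = 7

rB=7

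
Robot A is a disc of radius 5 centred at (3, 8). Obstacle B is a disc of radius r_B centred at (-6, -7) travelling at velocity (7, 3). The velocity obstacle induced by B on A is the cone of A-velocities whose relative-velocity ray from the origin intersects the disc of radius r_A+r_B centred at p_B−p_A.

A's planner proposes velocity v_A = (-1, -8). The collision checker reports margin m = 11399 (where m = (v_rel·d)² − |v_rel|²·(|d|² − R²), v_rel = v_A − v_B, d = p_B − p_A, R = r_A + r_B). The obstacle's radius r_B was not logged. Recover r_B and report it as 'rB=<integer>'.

m = 11399
d = (-9, -15);  v_rel = (-8, -11),  |v_rel|² = 185
v_rel×d = (-8)·(-15) − (-11)·(-9) = 21
since m = R²·185 − 21²:  R² = (441 + 11399) / 185 = 64
R = √64 = 8  ⇒  r_B = 8 − 5 = 3

rB=3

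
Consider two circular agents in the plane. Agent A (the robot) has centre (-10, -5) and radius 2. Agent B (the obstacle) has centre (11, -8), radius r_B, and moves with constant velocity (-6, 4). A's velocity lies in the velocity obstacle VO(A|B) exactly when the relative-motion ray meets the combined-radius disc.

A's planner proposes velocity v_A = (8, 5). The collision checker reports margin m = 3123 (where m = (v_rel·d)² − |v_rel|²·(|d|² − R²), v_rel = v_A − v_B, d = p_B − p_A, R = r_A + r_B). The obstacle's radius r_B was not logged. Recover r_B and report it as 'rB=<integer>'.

m = 3123
d = (21, -3);  v_rel = (14, 1),  |v_rel|² = 197
v_rel×d = (14)·(-3) − (1)·(21) = -63
since m = R²·197 − (-63)²:  R² = (3969 + 3123) / 197 = 36
R = √36 = 6  ⇒  r_B = 6 − 2 = 4

rB=4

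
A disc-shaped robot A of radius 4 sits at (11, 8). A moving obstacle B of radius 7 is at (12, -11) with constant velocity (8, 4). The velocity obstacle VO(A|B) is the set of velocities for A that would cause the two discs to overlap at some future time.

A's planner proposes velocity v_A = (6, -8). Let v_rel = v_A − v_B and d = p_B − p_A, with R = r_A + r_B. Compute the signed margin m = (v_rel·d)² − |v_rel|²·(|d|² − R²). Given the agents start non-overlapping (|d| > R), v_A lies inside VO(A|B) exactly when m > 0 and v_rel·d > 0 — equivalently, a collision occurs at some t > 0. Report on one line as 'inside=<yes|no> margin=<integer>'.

d = (1, -19),  |d|² = 362;  R = 4+7 = 11,  c = 362−11² = 241
v_rel = (-2, -12),  |v_rel|² = 148;  v_rel·d = (-2)·(1) + (-12)·(-19) = 226
148·t² − 452·t + 241 = 0  ⇒  m = 226² − 148·241 = 15408
m = 15408 > 0,  v_rel·d = 226 > 0  ⇒  inside

inside=yes margin=15408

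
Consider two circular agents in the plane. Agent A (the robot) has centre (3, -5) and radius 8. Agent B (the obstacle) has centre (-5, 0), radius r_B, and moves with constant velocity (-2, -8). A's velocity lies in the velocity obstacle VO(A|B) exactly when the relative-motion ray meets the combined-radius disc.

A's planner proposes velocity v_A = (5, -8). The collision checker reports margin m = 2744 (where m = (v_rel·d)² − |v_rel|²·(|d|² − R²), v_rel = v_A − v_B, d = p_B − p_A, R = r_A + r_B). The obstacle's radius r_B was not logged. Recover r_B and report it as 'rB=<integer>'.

m = 2744
d = (-8, 5);  v_rel = (7, 0),  |v_rel|² = 49
v_rel×d = (7)·(5) − (0)·(-8) = 35
since m = R²·49 − 35²:  R² = (1225 + 2744) / 49 = 81
R = √81 = 9  ⇒  r_B = 9 − 8 = 1

rB=1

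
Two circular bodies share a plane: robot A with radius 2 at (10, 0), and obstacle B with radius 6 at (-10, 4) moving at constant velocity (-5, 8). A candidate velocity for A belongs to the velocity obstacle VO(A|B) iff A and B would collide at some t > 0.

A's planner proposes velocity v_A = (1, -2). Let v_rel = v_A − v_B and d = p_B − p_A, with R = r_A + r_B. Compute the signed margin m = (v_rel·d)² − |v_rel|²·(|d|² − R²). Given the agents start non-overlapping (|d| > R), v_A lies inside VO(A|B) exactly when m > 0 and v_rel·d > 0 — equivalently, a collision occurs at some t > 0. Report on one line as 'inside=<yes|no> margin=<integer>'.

d = (-20, 4),  |d|² = 416;  R = 2+6 = 8,  c = 416−8² = 352
v_rel = (6, -10),  |v_rel|² = 136;  v_rel·d = (6)·(-20) + (-10)·(4) = -160
136·t² + 320·t + 352 = 0  ⇒  m = (-160)² − 136·352 = -22272
m = -22272 < 0,  v_rel·d = -160 < 0  ⇒  outside

inside=no margin=-22272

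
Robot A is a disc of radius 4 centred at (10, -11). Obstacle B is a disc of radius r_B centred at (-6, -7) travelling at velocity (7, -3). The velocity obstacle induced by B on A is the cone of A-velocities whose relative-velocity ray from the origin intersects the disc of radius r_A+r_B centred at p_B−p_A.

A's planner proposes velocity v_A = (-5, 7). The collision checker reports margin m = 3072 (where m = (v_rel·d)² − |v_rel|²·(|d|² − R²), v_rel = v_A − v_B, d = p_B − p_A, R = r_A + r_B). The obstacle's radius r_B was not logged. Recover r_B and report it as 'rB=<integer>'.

m = 3072
d = (-16, 4);  v_rel = (-12, 10),  |v_rel|² = 244
v_rel×d = (-12)·(4) − (10)·(-16) = 112
since m = R²·244 − 112²:  R² = (12544 + 3072) / 244 = 64
R = √64 = 8  ⇒  r_B = 8 − 4 = 4

rB=4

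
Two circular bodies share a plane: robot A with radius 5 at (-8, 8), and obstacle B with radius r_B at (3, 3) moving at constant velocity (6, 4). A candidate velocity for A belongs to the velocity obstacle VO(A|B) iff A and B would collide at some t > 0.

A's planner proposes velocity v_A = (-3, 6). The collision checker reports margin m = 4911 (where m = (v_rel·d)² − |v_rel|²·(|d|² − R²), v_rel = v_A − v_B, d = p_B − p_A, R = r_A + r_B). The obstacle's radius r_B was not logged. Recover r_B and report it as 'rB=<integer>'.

m = 4911
d = (11, -5);  v_rel = (-9, 2),  |v_rel|² = 85
v_rel×d = (-9)·(-5) − (2)·(11) = 23
since m = R²·85 − 23²:  R² = (529 + 4911) / 85 = 64
R = √64 = 8  ⇒  r_B = 8 − 5 = 3

rB=3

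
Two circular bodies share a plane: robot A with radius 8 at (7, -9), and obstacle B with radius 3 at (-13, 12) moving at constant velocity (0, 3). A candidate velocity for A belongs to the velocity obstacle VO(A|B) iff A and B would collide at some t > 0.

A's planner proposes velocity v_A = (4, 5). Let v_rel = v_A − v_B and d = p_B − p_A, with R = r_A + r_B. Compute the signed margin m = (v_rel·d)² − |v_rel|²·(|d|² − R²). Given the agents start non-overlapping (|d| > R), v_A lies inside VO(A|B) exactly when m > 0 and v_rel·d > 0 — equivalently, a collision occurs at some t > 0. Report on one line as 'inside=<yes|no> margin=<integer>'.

d = (-20, 21),  |d|² = 841;  R = 8+3 = 11,  c = 841−11² = 720
v_rel = (4, 2),  |v_rel|² = 20;  v_rel·d = (4)·(-20) + (2)·(21) = -38
20·t² + 76·t + 720 = 0  ⇒  m = (-38)² − 20·720 = -12956
m = -12956 < 0,  v_rel·d = -38 < 0  ⇒  outside

inside=no margin=-12956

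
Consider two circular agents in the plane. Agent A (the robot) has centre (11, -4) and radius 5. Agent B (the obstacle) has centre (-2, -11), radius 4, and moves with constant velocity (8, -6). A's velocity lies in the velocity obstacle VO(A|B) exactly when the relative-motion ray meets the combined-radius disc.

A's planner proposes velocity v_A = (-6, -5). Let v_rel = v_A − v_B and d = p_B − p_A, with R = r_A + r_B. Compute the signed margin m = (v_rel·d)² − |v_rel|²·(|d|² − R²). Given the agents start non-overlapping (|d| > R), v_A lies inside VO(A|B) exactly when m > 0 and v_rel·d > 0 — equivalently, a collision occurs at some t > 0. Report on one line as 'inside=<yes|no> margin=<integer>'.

d = (-13, -7),  |d|² = 218;  R = 5+4 = 9,  c = 218−9² = 137
v_rel = (-14, 1),  |v_rel|² = 197;  v_rel·d = (-14)·(-13) + (1)·(-7) = 175
197·t² − 350·t + 137 = 0  ⇒  m = 175² − 197·137 = 3636
m = 3636 > 0,  v_rel·d = 175 > 0  ⇒  inside

inside=yes margin=3636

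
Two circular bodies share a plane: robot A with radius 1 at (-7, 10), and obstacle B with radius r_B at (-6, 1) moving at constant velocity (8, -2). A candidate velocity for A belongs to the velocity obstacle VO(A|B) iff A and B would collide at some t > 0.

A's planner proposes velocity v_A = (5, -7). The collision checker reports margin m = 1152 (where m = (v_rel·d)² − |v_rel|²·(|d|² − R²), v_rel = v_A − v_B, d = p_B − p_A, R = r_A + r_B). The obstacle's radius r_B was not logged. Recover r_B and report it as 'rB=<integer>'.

m = 1152
d = (1, -9);  v_rel = (-3, -5),  |v_rel|² = 34
v_rel×d = (-3)·(-9) − (-5)·(1) = 32
since m = R²·34 − 32²:  R² = (1024 + 1152) / 34 = 64
R = √64 = 8  ⇒  r_B = 8 − 1 = 7

rB=7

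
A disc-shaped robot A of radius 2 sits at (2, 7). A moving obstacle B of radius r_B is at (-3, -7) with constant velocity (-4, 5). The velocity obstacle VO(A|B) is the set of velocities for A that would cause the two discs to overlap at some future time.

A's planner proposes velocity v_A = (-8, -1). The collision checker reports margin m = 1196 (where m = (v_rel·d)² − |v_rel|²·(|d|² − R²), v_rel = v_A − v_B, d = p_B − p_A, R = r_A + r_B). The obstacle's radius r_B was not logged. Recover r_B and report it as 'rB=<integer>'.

m = 1196
d = (-5, -14);  v_rel = (-4, -6),  |v_rel|² = 52
v_rel×d = (-4)·(-14) − (-6)·(-5) = 26
since m = R²·52 − 26²:  R² = (676 + 1196) / 52 = 36
R = √36 = 6  ⇒  r_B = 6 − 2 = 4

rB=4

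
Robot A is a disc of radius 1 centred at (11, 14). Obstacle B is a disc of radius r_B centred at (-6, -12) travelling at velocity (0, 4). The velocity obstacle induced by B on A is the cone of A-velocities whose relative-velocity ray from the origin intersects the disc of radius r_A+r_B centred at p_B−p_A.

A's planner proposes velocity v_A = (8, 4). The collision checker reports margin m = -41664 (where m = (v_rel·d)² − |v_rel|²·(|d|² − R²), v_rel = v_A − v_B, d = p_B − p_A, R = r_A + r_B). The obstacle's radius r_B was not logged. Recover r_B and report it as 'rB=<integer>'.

m = -41664
d = (-17, -26);  v_rel = (8, 0),  |v_rel|² = 64
v_rel×d = (8)·(-26) − (0)·(-17) = -208
since m = R²·64 − (-208)²:  R² = (43264 + -41664) / 64 = 25
R = √25 = 5  ⇒  r_B = 5 − 1 = 4

rB=4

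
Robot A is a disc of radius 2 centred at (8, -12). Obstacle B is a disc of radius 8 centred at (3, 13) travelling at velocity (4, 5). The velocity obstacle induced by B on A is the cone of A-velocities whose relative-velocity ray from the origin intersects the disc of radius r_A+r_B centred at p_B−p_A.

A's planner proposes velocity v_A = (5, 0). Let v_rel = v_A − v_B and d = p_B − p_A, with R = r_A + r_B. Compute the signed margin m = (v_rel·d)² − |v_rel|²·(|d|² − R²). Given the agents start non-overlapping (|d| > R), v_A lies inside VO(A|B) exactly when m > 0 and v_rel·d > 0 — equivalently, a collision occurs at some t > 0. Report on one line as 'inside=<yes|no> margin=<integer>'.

d = (-5, 25),  |d|² = 650;  R = 2+8 = 10,  c = 650−10² = 550
v_rel = (1, -5),  |v_rel|² = 26;  v_rel·d = (1)·(-5) + (-5)·(25) = -130
26·t² + 260·t + 550 = 0  ⇒  m = (-130)² − 26·550 = 2600
m = 2600 > 0,  v_rel·d = -130 < 0  ⇒  outside

inside=no margin=2600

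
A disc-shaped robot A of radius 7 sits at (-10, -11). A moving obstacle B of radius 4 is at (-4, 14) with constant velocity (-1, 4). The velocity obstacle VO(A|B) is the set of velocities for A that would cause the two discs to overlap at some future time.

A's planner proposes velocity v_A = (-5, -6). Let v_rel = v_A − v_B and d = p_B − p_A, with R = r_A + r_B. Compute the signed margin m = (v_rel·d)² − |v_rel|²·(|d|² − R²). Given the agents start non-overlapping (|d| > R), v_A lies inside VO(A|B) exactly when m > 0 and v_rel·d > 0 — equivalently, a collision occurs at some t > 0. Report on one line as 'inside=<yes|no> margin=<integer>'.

d = (6, 25),  |d|² = 661;  R = 7+4 = 11,  c = 661−11² = 540
v_rel = (-4, -10),  |v_rel|² = 116;  v_rel·d = (-4)·(6) + (-10)·(25) = -274
116·t² + 548·t + 540 = 0  ⇒  m = (-274)² − 116·540 = 12436
m = 12436 > 0,  v_rel·d = -274 < 0  ⇒  outside

inside=no margin=12436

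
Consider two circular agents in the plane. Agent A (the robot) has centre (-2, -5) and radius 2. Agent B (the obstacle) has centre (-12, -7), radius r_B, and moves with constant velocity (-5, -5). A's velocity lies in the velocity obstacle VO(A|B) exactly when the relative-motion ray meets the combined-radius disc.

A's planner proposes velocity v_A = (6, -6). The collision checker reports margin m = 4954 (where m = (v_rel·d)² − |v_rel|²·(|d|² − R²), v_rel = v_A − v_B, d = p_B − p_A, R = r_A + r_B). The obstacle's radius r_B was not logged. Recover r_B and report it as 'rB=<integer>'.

m = 4954
d = (-10, -2);  v_rel = (11, -1),  |v_rel|² = 122
v_rel×d = (11)·(-2) − (-1)·(-10) = -32
since m = R²·122 − (-32)²:  R² = (1024 + 4954) / 122 = 49
R = √49 = 7  ⇒  r_B = 7 − 2 = 5

rB=5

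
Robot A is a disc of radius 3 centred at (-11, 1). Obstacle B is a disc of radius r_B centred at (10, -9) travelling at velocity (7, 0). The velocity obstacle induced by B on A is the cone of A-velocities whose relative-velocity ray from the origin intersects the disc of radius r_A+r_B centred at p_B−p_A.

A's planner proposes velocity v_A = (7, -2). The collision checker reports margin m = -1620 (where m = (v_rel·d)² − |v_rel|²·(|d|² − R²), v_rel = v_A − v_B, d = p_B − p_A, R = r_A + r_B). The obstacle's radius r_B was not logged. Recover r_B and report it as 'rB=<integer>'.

m = -1620
d = (21, -10);  v_rel = (0, -2),  |v_rel|² = 4
v_rel×d = (0)·(-10) − (-2)·(21) = 42
since m = R²·4 − 42²:  R² = (1764 + -1620) / 4 = 36
R = √36 = 6  ⇒  r_B = 6 − 3 = 3

rB=3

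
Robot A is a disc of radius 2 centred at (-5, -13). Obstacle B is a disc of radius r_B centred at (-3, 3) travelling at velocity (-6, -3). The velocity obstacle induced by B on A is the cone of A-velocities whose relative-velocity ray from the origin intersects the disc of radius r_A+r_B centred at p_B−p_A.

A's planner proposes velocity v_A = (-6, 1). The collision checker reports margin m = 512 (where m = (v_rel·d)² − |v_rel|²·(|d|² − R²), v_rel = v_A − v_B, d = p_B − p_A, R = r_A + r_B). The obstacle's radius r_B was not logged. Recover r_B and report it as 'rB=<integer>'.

m = 512
d = (2, 16);  v_rel = (0, 4),  |v_rel|² = 16
v_rel×d = (0)·(16) − (4)·(2) = -8
since m = R²·16 − (-8)²:  R² = (64 + 512) / 16 = 36
R = √36 = 6  ⇒  r_B = 6 − 2 = 4

rB=4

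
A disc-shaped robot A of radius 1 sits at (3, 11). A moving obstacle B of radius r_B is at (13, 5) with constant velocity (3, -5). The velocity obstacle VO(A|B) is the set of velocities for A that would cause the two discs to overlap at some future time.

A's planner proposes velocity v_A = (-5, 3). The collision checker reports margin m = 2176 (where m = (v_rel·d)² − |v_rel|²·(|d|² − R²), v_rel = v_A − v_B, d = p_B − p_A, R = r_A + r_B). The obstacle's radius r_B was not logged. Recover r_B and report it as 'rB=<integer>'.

m = 2176
d = (10, -6);  v_rel = (-8, 8),  |v_rel|² = 128
v_rel×d = (-8)·(-6) − (8)·(10) = -32
since m = R²·128 − (-32)²:  R² = (1024 + 2176) / 128 = 25
R = √25 = 5  ⇒  r_B = 5 − 1 = 4

rB=4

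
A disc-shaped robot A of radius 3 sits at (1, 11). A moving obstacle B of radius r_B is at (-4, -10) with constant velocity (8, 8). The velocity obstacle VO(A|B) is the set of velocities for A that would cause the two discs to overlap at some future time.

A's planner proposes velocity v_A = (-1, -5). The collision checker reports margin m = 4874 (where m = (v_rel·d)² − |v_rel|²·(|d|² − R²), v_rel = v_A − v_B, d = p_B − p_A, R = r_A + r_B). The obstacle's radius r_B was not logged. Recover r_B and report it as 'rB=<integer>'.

m = 4874
d = (-5, -21);  v_rel = (-9, -13),  |v_rel|² = 250
v_rel×d = (-9)·(-21) − (-13)·(-5) = 124
since m = R²·250 − 124²:  R² = (15376 + 4874) / 250 = 81
R = √81 = 9  ⇒  r_B = 9 − 3 = 6

rB=6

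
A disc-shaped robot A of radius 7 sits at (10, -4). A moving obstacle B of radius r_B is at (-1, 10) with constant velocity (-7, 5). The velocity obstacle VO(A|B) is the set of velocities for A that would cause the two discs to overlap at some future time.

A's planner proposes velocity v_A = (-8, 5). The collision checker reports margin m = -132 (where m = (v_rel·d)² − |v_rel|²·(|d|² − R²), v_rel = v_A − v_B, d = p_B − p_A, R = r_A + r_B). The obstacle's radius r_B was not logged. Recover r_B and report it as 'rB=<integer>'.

m = -132
d = (-11, 14);  v_rel = (-1, 0),  |v_rel|² = 1
v_rel×d = (-1)·(14) − (0)·(-11) = -14
since m = R²·1 − (-14)²:  R² = (196 + -132) / 1 = 64
R = √64 = 8  ⇒  r_B = 8 − 7 = 1

rB=1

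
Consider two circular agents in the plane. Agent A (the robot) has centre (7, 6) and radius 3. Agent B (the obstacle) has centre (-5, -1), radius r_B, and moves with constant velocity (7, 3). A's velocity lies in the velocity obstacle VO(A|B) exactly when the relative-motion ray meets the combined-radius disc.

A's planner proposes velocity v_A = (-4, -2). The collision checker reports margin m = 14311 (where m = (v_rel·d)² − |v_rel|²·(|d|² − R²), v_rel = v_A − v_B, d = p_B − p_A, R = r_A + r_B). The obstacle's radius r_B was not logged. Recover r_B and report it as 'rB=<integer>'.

m = 14311
d = (-12, -7);  v_rel = (-11, -5),  |v_rel|² = 146
v_rel×d = (-11)·(-7) − (-5)·(-12) = 17
since m = R²·146 − 17²:  R² = (289 + 14311) / 146 = 100
R = √100 = 10  ⇒  r_B = 10 − 3 = 7

rB=7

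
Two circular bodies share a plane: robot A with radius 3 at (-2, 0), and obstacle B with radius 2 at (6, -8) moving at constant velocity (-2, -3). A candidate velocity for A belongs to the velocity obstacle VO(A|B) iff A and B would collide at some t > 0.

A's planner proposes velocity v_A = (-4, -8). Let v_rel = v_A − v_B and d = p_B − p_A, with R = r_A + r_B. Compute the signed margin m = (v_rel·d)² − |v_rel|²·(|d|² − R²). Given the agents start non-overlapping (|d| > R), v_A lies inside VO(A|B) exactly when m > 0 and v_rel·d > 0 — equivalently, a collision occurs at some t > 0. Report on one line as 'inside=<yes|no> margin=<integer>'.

d = (8, -8),  |d|² = 128;  R = 3+2 = 5,  c = 128−5² = 103
v_rel = (-2, -5),  |v_rel|² = 29;  v_rel·d = (-2)·(8) + (-5)·(-8) = 24
29·t² − 48·t + 103 = 0  ⇒  m = 24² − 29·103 = -2411
m = -2411 < 0,  v_rel·d = 24 > 0  ⇒  outside

inside=no margin=-2411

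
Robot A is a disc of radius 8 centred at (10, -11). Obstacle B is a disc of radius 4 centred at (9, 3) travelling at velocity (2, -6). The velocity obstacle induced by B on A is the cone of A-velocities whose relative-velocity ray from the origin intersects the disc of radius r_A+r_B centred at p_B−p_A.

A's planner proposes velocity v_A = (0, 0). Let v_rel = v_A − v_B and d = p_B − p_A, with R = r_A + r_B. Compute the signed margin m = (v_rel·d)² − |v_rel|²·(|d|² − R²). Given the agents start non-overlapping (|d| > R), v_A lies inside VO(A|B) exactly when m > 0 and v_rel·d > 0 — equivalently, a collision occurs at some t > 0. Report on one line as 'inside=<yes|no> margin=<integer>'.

d = (-1, 14),  |d|² = 197;  R = 8+4 = 12,  c = 197−12² = 53
v_rel = (-2, 6),  |v_rel|² = 40;  v_rel·d = (-2)·(-1) + (6)·(14) = 86
40·t² − 172·t + 53 = 0  ⇒  m = 86² − 40·53 = 5276
m = 5276 > 0,  v_rel·d = 86 > 0  ⇒  inside

inside=yes margin=5276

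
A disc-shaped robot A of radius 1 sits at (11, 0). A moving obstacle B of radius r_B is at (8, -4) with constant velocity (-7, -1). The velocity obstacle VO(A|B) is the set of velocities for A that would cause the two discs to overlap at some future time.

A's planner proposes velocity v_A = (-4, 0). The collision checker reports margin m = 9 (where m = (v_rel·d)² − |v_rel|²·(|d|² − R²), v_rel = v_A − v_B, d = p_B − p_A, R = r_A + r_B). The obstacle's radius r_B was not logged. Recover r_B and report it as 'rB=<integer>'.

m = 9
d = (-3, -4);  v_rel = (3, 1),  |v_rel|² = 10
v_rel×d = (3)·(-4) − (1)·(-3) = -9
since m = R²·10 − (-9)²:  R² = (81 + 9) / 10 = 9
R = √9 = 3  ⇒  r_B = 3 − 1 = 2

rB=2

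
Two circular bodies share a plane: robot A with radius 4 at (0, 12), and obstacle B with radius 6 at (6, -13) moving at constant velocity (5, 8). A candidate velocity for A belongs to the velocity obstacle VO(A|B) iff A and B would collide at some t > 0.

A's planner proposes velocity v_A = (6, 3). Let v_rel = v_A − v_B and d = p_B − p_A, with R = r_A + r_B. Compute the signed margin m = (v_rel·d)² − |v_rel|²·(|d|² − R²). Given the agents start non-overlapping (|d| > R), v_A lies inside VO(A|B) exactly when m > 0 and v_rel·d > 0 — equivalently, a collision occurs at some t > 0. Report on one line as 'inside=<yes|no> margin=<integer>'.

d = (6, -25),  |d|² = 661;  R = 4+6 = 10,  c = 661−10² = 561
v_rel = (1, -5),  |v_rel|² = 26;  v_rel·d = (1)·(6) + (-5)·(-25) = 131
26·t² − 262·t + 561 = 0  ⇒  m = 131² − 26·561 = 2575
m = 2575 > 0,  v_rel·d = 131 > 0  ⇒  inside

inside=yes margin=2575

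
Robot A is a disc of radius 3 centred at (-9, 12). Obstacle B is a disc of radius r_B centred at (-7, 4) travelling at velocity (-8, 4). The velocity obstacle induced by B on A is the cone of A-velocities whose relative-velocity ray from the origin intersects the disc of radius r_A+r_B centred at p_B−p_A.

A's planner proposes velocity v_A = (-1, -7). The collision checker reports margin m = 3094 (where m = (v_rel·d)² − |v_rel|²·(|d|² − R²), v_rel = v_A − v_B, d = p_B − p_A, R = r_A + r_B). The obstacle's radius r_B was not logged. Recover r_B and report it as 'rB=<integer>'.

m = 3094
d = (2, -8);  v_rel = (7, -11),  |v_rel|² = 170
v_rel×d = (7)·(-8) − (-11)·(2) = -34
since m = R²·170 − (-34)²:  R² = (1156 + 3094) / 170 = 25
R = √25 = 5  ⇒  r_B = 5 − 3 = 2

rB=2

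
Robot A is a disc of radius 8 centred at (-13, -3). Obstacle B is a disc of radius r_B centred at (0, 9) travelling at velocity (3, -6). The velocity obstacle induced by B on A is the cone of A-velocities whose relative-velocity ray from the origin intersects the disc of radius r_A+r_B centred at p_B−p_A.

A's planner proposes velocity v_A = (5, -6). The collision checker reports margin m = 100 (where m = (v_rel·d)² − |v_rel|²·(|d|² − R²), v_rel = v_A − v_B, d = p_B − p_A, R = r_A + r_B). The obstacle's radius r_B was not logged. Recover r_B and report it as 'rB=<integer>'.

m = 100
d = (13, 12);  v_rel = (2, 0),  |v_rel|² = 4
v_rel×d = (2)·(12) − (0)·(13) = 24
since m = R²·4 − 24²:  R² = (576 + 100) / 4 = 169
R = √169 = 13  ⇒  r_B = 13 − 8 = 5

rB=5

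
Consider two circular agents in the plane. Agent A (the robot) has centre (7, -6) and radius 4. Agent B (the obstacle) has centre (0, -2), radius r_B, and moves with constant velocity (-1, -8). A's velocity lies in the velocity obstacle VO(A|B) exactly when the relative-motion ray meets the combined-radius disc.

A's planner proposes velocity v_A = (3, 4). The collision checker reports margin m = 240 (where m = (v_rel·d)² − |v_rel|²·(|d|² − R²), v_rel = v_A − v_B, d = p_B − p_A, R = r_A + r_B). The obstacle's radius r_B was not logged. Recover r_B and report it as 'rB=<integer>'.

m = 240
d = (-7, 4);  v_rel = (4, 12),  |v_rel|² = 160
v_rel×d = (4)·(4) − (12)·(-7) = 100
since m = R²·160 − 100²:  R² = (10000 + 240) / 160 = 64
R = √64 = 8  ⇒  r_B = 8 − 4 = 4

rB=4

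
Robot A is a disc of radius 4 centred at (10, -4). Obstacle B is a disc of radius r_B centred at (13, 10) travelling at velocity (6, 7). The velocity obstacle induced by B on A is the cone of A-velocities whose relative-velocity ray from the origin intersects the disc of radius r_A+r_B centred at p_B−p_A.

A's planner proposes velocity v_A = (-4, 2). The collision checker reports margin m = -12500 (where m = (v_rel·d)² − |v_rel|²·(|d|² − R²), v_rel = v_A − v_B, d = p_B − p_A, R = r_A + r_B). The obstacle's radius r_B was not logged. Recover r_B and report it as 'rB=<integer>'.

m = -12500
d = (3, 14);  v_rel = (-10, -5),  |v_rel|² = 125
v_rel×d = (-10)·(14) − (-5)·(3) = -125
since m = R²·125 − (-125)²:  R² = (15625 + -12500) / 125 = 25
R = √25 = 5  ⇒  r_B = 5 − 4 = 1

rB=1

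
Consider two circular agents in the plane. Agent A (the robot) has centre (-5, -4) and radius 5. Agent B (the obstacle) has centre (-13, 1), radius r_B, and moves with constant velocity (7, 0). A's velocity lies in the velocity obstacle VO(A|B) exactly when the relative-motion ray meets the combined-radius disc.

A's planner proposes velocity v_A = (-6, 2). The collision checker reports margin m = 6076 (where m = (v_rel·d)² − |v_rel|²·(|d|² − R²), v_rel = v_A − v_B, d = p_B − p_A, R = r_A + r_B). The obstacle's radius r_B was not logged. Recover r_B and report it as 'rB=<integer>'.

m = 6076
d = (-8, 5);  v_rel = (-13, 2),  |v_rel|² = 173
v_rel×d = (-13)·(5) − (2)·(-8) = -49
since m = R²·173 − (-49)²:  R² = (2401 + 6076) / 173 = 49
R = √49 = 7  ⇒  r_B = 7 − 5 = 2

rB=2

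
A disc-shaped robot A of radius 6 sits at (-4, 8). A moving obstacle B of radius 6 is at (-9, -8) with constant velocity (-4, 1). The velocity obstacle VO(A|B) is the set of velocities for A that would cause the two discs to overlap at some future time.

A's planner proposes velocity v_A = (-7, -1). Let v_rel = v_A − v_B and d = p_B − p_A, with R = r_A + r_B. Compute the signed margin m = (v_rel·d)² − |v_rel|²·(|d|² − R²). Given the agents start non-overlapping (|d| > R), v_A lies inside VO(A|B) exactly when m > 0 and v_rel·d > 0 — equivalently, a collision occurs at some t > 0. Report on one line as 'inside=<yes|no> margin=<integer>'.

d = (-5, -16),  |d|² = 281;  R = 6+6 = 12,  c = 281−12² = 137
v_rel = (-3, -2),  |v_rel|² = 13;  v_rel·d = (-3)·(-5) + (-2)·(-16) = 47
13·t² − 94·t + 137 = 0  ⇒  m = 47² − 13·137 = 428
m = 428 > 0,  v_rel·d = 47 > 0  ⇒  inside

inside=yes margin=428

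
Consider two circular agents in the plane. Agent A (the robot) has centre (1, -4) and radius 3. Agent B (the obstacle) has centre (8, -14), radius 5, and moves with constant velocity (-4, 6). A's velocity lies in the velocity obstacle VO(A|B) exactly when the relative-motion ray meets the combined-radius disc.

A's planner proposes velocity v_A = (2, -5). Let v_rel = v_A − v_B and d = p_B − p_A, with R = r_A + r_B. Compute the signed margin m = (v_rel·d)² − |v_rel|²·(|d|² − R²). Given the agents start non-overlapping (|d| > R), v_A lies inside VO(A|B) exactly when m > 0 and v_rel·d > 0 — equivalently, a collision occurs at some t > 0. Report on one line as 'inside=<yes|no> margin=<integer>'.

d = (7, -10),  |d|² = 149;  R = 3+5 = 8,  c = 149−8² = 85
v_rel = (6, -11),  |v_rel|² = 157;  v_rel·d = (6)·(7) + (-11)·(-10) = 152
157·t² − 304·t + 85 = 0  ⇒  m = 152² − 157·85 = 9759
m = 9759 > 0,  v_rel·d = 152 > 0  ⇒  inside

inside=yes margin=9759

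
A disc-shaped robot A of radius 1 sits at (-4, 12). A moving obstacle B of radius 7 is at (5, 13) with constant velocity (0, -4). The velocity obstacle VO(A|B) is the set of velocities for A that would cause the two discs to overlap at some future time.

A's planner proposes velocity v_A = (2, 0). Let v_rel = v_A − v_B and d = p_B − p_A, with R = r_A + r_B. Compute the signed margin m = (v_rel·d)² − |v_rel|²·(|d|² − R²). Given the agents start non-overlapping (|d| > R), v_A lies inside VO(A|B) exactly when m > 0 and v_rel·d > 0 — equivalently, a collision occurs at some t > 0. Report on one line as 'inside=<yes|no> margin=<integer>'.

d = (9, 1),  |d|² = 82;  R = 1+7 = 8,  c = 82−8² = 18
v_rel = (2, 4),  |v_rel|² = 20;  v_rel·d = (2)·(9) + (4)·(1) = 22
20·t² − 44·t + 18 = 0  ⇒  m = 22² − 20·18 = 124
m = 124 > 0,  v_rel·d = 22 > 0  ⇒  inside

inside=yes margin=124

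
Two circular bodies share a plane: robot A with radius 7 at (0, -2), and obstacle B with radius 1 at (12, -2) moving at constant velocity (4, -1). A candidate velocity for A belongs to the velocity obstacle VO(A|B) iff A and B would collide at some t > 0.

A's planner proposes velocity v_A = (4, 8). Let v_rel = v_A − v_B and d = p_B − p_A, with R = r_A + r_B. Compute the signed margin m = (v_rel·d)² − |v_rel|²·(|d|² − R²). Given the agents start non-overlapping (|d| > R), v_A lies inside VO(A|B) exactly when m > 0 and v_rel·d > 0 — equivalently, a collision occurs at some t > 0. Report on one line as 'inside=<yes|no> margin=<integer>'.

d = (12, 0),  |d|² = 144;  R = 7+1 = 8,  c = 144−8² = 80
v_rel = (0, 9),  |v_rel|² = 81;  v_rel·d = (0)·(12) + (9)·(0) = 0
81·t² − 0·t + 80 = 0  ⇒  m = 0² − 81·80 = -6480
m = -6480 < 0,  v_rel·d = 0 = 0  ⇒  outside

inside=no margin=-6480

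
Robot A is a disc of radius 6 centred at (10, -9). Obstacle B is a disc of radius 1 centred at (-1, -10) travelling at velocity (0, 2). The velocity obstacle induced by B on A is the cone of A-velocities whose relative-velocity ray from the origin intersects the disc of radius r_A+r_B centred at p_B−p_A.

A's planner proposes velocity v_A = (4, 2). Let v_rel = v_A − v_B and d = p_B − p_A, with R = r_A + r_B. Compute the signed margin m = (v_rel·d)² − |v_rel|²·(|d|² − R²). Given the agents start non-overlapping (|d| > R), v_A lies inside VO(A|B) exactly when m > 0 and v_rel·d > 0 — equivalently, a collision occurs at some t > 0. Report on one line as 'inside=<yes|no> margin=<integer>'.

d = (-11, -1),  |d|² = 122;  R = 6+1 = 7,  c = 122−7² = 73
v_rel = (4, 0),  |v_rel|² = 16;  v_rel·d = (4)·(-11) + (0)·(-1) = -44
16·t² + 88·t + 73 = 0  ⇒  m = (-44)² − 16·73 = 768
m = 768 > 0,  v_rel·d = -44 < 0  ⇒  outside

inside=no margin=768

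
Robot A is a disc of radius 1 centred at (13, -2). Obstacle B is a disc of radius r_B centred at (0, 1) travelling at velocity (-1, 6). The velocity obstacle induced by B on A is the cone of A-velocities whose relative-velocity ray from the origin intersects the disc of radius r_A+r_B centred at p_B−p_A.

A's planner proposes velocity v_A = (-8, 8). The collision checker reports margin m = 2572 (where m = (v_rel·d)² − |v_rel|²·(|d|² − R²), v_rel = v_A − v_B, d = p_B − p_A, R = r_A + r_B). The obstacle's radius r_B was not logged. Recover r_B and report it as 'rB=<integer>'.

m = 2572
d = (-13, 3);  v_rel = (-7, 2),  |v_rel|² = 53
v_rel×d = (-7)·(3) − (2)·(-13) = 5
since m = R²·53 − 5²:  R² = (25 + 2572) / 53 = 49
R = √49 = 7  ⇒  r_B = 7 − 1 = 6

rB=6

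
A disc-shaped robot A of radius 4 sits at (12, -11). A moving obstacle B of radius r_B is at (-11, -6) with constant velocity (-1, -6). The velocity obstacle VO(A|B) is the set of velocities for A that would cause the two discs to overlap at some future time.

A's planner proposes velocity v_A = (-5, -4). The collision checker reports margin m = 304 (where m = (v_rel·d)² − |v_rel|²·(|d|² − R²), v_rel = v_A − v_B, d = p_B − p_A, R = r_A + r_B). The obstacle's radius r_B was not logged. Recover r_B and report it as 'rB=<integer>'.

m = 304
d = (-23, 5);  v_rel = (-4, 2),  |v_rel|² = 20
v_rel×d = (-4)·(5) − (2)·(-23) = 26
since m = R²·20 − 26²:  R² = (676 + 304) / 20 = 49
R = √49 = 7  ⇒  r_B = 7 − 4 = 3

rB=3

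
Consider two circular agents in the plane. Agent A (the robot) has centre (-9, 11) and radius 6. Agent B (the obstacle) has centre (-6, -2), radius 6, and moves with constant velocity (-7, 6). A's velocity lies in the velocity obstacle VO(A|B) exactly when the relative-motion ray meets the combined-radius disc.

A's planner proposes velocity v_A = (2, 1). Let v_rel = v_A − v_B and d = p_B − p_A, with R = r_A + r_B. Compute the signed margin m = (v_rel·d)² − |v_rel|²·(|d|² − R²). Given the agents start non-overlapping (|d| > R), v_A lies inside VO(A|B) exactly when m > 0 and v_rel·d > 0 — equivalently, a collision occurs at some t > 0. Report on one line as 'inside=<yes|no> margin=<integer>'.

d = (3, -13),  |d|² = 178;  R = 6+6 = 12,  c = 178−12² = 34
v_rel = (9, -5),  |v_rel|² = 106;  v_rel·d = (9)·(3) + (-5)·(-13) = 92
106·t² − 184·t + 34 = 0  ⇒  m = 92² − 106·34 = 4860
m = 4860 > 0,  v_rel·d = 92 > 0  ⇒  inside

inside=yes margin=4860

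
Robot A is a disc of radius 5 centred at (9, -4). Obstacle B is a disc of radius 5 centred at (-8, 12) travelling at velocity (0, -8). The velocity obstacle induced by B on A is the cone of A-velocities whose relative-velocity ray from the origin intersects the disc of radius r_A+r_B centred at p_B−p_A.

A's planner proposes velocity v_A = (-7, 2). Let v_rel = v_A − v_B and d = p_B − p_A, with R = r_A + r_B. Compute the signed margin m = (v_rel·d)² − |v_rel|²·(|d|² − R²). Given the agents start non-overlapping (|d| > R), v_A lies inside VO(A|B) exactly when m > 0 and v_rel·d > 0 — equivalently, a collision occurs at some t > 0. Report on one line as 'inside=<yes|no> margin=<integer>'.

d = (-17, 16),  |d|² = 545;  R = 5+5 = 10,  c = 545−10² = 445
v_rel = (-7, 10),  |v_rel|² = 149;  v_rel·d = (-7)·(-17) + (10)·(16) = 279
149·t² − 558·t + 445 = 0  ⇒  m = 279² − 149·445 = 11536
m = 11536 > 0,  v_rel·d = 279 > 0  ⇒  inside

inside=yes margin=11536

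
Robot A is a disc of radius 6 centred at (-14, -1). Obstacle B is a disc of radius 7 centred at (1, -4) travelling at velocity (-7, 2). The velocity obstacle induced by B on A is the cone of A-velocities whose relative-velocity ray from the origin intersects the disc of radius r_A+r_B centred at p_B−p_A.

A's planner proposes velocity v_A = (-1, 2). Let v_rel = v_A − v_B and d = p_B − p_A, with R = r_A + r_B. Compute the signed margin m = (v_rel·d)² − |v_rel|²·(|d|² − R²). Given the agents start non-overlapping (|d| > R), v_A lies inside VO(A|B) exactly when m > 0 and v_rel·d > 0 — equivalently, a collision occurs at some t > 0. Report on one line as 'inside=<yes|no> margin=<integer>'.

d = (15, -3),  |d|² = 234;  R = 6+7 = 13,  c = 234−13² = 65
v_rel = (6, 0),  |v_rel|² = 36;  v_rel·d = (6)·(15) + (0)·(-3) = 90
36·t² − 180·t + 65 = 0  ⇒  m = 90² − 36·65 = 5760
m = 5760 > 0,  v_rel·d = 90 > 0  ⇒  inside

inside=yes margin=5760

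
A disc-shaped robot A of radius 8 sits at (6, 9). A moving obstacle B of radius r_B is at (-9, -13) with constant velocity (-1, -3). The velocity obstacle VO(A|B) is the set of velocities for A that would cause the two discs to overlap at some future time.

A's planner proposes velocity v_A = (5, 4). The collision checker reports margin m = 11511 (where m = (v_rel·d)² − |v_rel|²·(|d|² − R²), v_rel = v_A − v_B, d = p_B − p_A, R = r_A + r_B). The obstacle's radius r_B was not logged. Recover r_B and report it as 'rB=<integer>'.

m = 11511
d = (-15, -22);  v_rel = (6, 7),  |v_rel|² = 85
v_rel×d = (6)·(-22) − (7)·(-15) = -27
since m = R²·85 − (-27)²:  R² = (729 + 11511) / 85 = 144
R = √144 = 12  ⇒  r_B = 12 − 8 = 4

rB=4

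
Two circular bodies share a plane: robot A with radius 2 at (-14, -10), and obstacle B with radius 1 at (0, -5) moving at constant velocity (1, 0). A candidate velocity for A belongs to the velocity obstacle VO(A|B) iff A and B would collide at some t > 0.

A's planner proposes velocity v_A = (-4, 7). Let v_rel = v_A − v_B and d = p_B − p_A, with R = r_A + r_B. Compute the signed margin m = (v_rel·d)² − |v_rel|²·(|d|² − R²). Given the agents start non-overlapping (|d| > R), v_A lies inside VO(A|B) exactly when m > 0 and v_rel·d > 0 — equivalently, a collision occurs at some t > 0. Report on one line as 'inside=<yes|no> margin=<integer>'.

d = (14, 5),  |d|² = 221;  R = 2+1 = 3,  c = 221−3² = 212
v_rel = (-5, 7),  |v_rel|² = 74;  v_rel·d = (-5)·(14) + (7)·(5) = -35
74·t² + 70·t + 212 = 0  ⇒  m = (-35)² − 74·212 = -14463
m = -14463 < 0,  v_rel·d = -35 < 0  ⇒  outside

inside=no margin=-14463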